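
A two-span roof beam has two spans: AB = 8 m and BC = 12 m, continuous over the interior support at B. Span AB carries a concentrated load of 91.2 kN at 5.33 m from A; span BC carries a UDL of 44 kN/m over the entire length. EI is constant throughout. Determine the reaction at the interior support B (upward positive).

R_B = 435 kN

Insert a hinge at B; M_B is the redundant, and each span becomes simply supported.
Discontinuity in slope at B on the released structure — sum the simple-span end rotations:
  span AB: point load 91.2 at a = 5.33: Pab(L + a)/(6LEI) = 360.4/EI
  span BC: UDL 44: wL³/(24EI) = 3168/EI
  relative rotation θ_0 = (360.4 + 3168)/EI = 3528/EI
A unit hogging moment at B produces rotation L₁/(3EI) + L₂/(3EI) = 6.667/EI.
Slope continuity at B: θ_0 = M_B·6.667/EI, so M_B = 3528/6.667 = 529.3 kN·m (hogging).
Span AB, ΣM about A with M_B applied at B: R_B^{AB}·8 = 486.1 + 529.3, so R_B^{AB} = 126.9 kN and R_A = 91.2 − 126.9 = -35.72 kN.
Span BC, ΣM about C: R_B^{BC}·12 = 3168 + 529.3, so R_B^{BC} = 308.1 kN and R_C = 528 − 308.1 = 219.9 kN.
R_B = 126.9 + 308.1 = 435 kN.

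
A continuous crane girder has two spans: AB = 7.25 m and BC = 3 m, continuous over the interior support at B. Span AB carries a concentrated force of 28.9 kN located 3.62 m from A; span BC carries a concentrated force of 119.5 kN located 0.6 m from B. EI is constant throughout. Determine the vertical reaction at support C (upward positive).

Insert a hinge at B; M_B is the redundant, and each span becomes simply supported.
End slopes at the hinge B, treating each span as simply supported:
  span AB: point load 28.9 at a = 3.62: Pab(L + a)/(6LEI) = 94.9/EI
  span BC: point load 119.5 at a = 0.6: Pab(L + b)/(6LEI) = 51.62/EI
  relative rotation θ_0 = (94.9 + 51.62)/EI = 146.5/EI
A unit hogging moment at B produces rotation L₁/(3EI) + L₂/(3EI) = 3.417/EI.
Slope continuity at B: θ_0 = M_B·3.417/EI, so M_B = 146.5/3.417 = 42.88 kN·m (hogging).
Span BC, ΣM about C: R_B^{BC}·3 = 286.8 + 42.88, so R_B^{BC} = 109.9 kN and R_C = 119.5 − 109.9 = 9.605 kN.

R_C = 9.605 kN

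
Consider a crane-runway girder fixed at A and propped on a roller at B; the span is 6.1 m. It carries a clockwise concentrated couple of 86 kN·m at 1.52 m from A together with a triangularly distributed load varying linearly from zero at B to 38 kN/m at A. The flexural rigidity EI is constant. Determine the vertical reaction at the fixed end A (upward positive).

Take the reaction at B as the redundant and release it; the primary structure is a cantilever fixed at A.
Free-end deflection of the primary structure under the applied loading (downward +):
  clockwise couple 86 at a = 1.52: M₀a(2L − a)/(2EI) = 698/EI
  triangular load, peak 38 at the fixed end: w₀L⁴/(30EI) = 1754/EI
  δ_0 = 2452/EI
Tip deflection under a unit load at B: L³/(3EI) = 75.66/EI.
Compatibility at B: δ_0 − R_B·δ_{BB} = 0, so R_B = 2452/75.66 = 32.41 kN.
Vertical equilibrium: R_A = ΣP − R_B = 115.9 − 32.41 = 83.49 kN.

R_A = 83.49 kN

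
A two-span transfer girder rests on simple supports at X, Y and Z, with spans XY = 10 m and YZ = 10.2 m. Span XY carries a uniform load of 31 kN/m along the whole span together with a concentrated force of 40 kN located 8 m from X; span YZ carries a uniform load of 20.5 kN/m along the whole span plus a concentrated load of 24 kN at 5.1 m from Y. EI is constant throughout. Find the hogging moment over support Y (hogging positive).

M_Y = 378.1 kN·m

Insert a hinge at Y; M_Y is the redundant, and each span becomes simply supported.
End slopes at the hinge Y, treating each span as simply supported:
  span XY: UDL 31: wL³/(24EI) = 1292/EI
  span XY: point load 40 at a = 8: Pab(L + a)/(6LEI) = 192/EI
  span YZ: UDL 20.5: wL³/(24EI) = 906.4/EI
  span YZ: point load 24 at a = 5.1: Pab(L + b)/(6LEI) = 156.1/EI
  relative rotation θ_0 = (1484 + 1063)/EI = 2546/EI
A unit hogging moment at Y produces rotation L₁/(3EI) + L₂/(3EI) = 6.733/EI.
Compatibility: M_Y·(L₁+L₂)/(3EI) = θ_0, giving M_Y = 378.1 kN·m (hogging).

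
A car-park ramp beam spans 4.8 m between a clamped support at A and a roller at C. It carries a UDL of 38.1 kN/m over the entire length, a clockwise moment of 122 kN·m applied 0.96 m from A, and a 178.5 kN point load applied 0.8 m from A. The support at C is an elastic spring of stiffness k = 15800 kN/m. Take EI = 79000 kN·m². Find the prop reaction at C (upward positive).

Take the reaction at C as the redundant and release it; the primary structure is a cantilever fixed at A.
Primary-structure tip deflection at C by superposition:
  UDL 38.1: wL⁴/(8EI) = 2528/EI
  clockwise couple 122 at a = 0.96: M₀a(2L − a)/(2EI) = 506/EI
  point load 178.5 at a = 0.8: Pa²(3L − a)/(6EI) = 258.9/EI
  δ_0 = 3293/EI
Tip deflection under a unit load at C: L³/(3EI) = 36.86/EI.
With EI = 79000 kN·m²: δ_0 = 0.041684 m and δ_{CC} = 0.000467 m/kN.
Compatibility — the spring shortens by R_C/k under the reaction it provides: δ_0 − R_C·δ_{CC} = R_C/k. With 1/k = 0.000063 m/kN, R_C = δ_0 / (δ_{CC} + 1/k) = 0.041684 / (0.000467 + 0.000063) = 78.66 kN.

R_C = 78.66 kN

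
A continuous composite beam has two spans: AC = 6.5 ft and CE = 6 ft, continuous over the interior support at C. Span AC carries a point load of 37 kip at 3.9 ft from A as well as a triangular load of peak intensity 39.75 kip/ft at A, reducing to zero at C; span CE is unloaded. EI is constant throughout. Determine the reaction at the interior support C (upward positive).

Release continuity at C by inserting a hinge; the redundant is the internal moment M_C. The primary structure is two simply-supported spans AC and CE.
End slopes at the hinge C, treating each span as simply supported:
  span AC: point load 37 at a = 3.9: Pab(L + a)/(6LEI) = 100/EI
  span AC: triangular load, peak 39.75: 7w₀L³/(360EI) = 212.3/EI
  relative rotation θ_0 = (312.3 + 0)/EI = 312.3/EI
A unit hogging moment at C produces rotation L₁/(3EI) + L₂/(3EI) = 4.167/EI.
Compatibility: M_C·(L₁+L₂)/(3EI) = θ_0, giving M_C = 74.95 kip·ft (hogging).
Span AC, ΣM about A with M_C applied at C: R_C^{AC}·6.5 = 424.2 + 74.95, so R_C^{AC} = 76.79 kip and R_A = 166.2 − 76.79 = 89.39 kip.
Span CE, ΣM about E: R_C^{CE}·6 = 0 + 74.95, so R_C^{CE} = 12.49 kip and R_E = 0 − 12.49 = -12.49 kip.
R_C = 76.79 + 12.49 = 89.29 kip.

R_C = 89.29 kip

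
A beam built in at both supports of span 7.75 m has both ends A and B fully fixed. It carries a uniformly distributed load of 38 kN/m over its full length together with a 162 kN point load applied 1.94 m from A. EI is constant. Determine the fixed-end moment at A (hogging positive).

M_A = 366.8 kN·m

Release both end moments; the primary structure is a simply-supported span AB with redundants M_A and M_B.
On the primary (simply-supported) span, the end slopes from the loading are:
  at A: UDL 38: wL³/(24EI) = 737/EI
  at B: UDL 38: wL³/(24EI) = 737/EI
  at A: point load 162 at a = 1.94: Pab(L + b)/(6LEI) = 532.5/EI
  at B: point load 162 at a = 1.94: Pab(L + a)/(6LEI) = 380.5/EI
  θ_A0 = 1269/EI,  θ_B0 = 1118/EI
Flexibility coefficients: a unit moment at one end gives L/(3EI) there and L/(6EI) at the far end, so f₁₁ = f₂₂ = 2.583/EI and f₁₂ = f₂₁ = 1.292/EI.
Compatibility — zero rotation at each built-in end:
  2.583 M_A + 1.292 M_B = 1269
  1.292 M_A + 2.583 M_B = 1118
Solving the pair gives M_A = 366.8 kN·m and M_B = 249.2 kN·m (hogging).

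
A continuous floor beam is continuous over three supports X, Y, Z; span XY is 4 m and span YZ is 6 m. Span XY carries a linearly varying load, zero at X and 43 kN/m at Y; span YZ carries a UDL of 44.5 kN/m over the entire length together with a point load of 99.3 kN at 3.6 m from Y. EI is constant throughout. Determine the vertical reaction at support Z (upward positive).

Take M_Y as the redundant. Released structure: two simple spans XY and YZ with a hinge at Y.
Discontinuity in slope at Y on the released structure — sum the simple-span end rotations:
  span XY: triangular load, peak 43: w₀L³/(45EI) = 61.16/EI
  span YZ: UDL 44.5: wL³/(24EI) = 400.5/EI
  span YZ: point load 99.3 at a = 3.6: Pab(L + b)/(6LEI) = 200.2/EI
  relative rotation θ_0 = (61.16 + 600.7)/EI = 661.8/EI
A unit hogging moment at Y produces rotation L₁/(3EI) + L₂/(3EI) = 3.333/EI.
Compatibility: M_Y·(L₁+L₂)/(3EI) = θ_0, giving M_Y = 198.6 kN·m (hogging).
Span YZ, ΣM about Z: R_Y^{YZ}·6 = 1039 + 198.6, so R_Y^{YZ} = 206.3 kN and R_Z = 366.3 − 206.3 = 160 kN.

R_Z = 160 kN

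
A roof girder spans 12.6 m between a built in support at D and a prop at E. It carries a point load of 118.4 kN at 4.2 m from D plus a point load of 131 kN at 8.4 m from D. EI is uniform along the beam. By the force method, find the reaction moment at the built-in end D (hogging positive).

Remove the prop at E; the released (primary) structure is a cantilever built in at D.
Deflection at E on the released cantilever, summing each load's contribution:
  point load 118.4 at a = 4.2: Pa²(3L − a)/(6EI) = 11696/EI
  point load 131 at a = 8.4: Pa²(3L − a)/(6EI) = 45292/EI
  δ_0 = 56988/EI
Tip deflection under a unit load at E: L³/(3EI) = 666.8/EI.
The prop prevents deflection at E: R_E = δ_0/δ_{EE} = 56988/666.8 = 85.47 kN.
Moment equilibrium about D: M_D = Σ(load moments about D) − R_E·L = 1598 − 85.47×12.6 = 520.8 kN·m.

M_D = 520.8 kN·m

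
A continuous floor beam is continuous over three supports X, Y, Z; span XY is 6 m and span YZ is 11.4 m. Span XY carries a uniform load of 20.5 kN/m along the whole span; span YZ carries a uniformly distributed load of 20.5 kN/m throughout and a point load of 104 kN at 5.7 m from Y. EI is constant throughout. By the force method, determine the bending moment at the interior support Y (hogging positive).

Take M_Y as the redundant. Released structure: two simple spans XY and YZ with a hinge at Y.
Discontinuity in slope at Y on the released structure — sum the simple-span end rotations:
  span XY: UDL 20.5: wL³/(24EI) = 184.5/EI
  span YZ: UDL 20.5: wL³/(24EI) = 1265/EI
  span YZ: point load 104 at a = 5.7: Pab(L + b)/(6LEI) = 844.7/EI
  relative rotation θ_0 = (184.5 + 2110)/EI = 2295/EI
A unit hogging moment at Y produces rotation L₁/(3EI) + L₂/(3EI) = 5.8/EI.
Slope continuity at Y: θ_0 = M_Y·5.8/EI, so M_Y = 2295/5.8 = 395.6 kN·m (hogging).

M_Y = 395.6 kN·m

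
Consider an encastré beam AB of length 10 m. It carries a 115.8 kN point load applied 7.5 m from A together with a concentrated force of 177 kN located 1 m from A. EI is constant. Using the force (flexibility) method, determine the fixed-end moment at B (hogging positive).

Take the two fixed-end moments M_A, M_B as redundants; the released structure is the simple span AB.
Simple-span end rotations at A and B under the given loads:
  at A: point load 115.8 at a = 7.5: Pab(L + b)/(6LEI) = 452.3/EI
  at B: point load 115.8 at a = 7.5: Pab(L + a)/(6LEI) = 633.3/EI
  at A: point load 177 at a = 1: Pab(L + b)/(6LEI) = 504.4/EI
  at B: point load 177 at a = 1: Pab(L + a)/(6LEI) = 292.1/EI
  θ_A0 = 956.8/EI,  θ_B0 = 925.3/EI
Flexibility coefficients: a unit moment at one end gives L/(3EI) there and L/(6EI) at the far end, so f₁₁ = f₂₂ = 3.333/EI and f₁₂ = f₂₁ = 1.667/EI.
Compatibility — zero rotation at each built-in end:
  3.333 M_A + 1.667 M_B = 956.8
  1.667 M_A + 3.333 M_B = 925.3
Solving the pair gives M_A = 197.7 kN·m and M_B = 178.8 kN·m (hogging).

M_B = 178.8 kN·m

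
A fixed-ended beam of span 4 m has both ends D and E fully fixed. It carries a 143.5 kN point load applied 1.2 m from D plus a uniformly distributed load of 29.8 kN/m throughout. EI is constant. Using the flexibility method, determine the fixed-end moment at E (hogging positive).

Take the two fixed-end moments M_D, M_E as redundants; the released structure is the simple span DE.
End rotations of the released simple span under the applied load (×1/EI):
  at D: point load 143.5 at a = 1.2: Pab(L + b)/(6LEI) = 136.6/EI
  at E: point load 143.5 at a = 1.2: Pab(L + a)/(6LEI) = 104.5/EI
  at D: UDL 29.8: wL³/(24EI) = 79.47/EI
  at E: UDL 29.8: wL³/(24EI) = 79.47/EI
  θ_D0 = 216.1/EI,  θ_E0 = 183.9/EI
Flexibility coefficients: a unit moment at one end gives L/(3EI) there and L/(6EI) at the far end, so f₁₁ = f₂₂ = 1.333/EI and f₁₂ = f₂₁ = 0.6667/EI.
Compatibility — zero rotation at each built-in end:
  1.333 M_D + 0.6667 M_E = 216.1
  0.6667 M_D + 1.333 M_E = 183.9
Solving the pair gives M_D = 124.1 kN·m and M_E = 75.9 kN·m (hogging).

M_E = 75.9 kN·m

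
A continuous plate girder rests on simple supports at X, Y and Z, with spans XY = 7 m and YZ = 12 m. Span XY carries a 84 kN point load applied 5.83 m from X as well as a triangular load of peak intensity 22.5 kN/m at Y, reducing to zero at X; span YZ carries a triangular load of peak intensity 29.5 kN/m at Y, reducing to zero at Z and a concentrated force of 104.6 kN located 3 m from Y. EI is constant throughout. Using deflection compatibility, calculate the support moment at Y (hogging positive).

Release continuity at Y by inserting a hinge; the redundant is the internal moment M_Y. The primary structure is two simply-supported spans XY and YZ.
Discontinuity in slope at Y on the released structure — sum the simple-span end rotations:
  span XY: point load 84 at a = 5.83: Pab(L + a)/(6LEI) = 175/EI
  span XY: triangular load, peak 22.5: w₀L³/(45EI) = 171.5/EI
  span YZ: triangular load, peak 29.5: w₀L³/(45EI) = 1133/EI
  span YZ: point load 104.6 at a = 3: Pab(L + b)/(6LEI) = 823.7/EI
  relative rotation θ_0 = (346.5 + 1957)/EI = 2303/EI
A unit hogging moment at Y produces rotation L₁/(3EI) + L₂/(3EI) = 6.333/EI.
Compatibility: M_Y·(L₁+L₂)/(3EI) = θ_0, giving M_Y = 363.6 kN·m (hogging).

M_Y = 363.6 kN·m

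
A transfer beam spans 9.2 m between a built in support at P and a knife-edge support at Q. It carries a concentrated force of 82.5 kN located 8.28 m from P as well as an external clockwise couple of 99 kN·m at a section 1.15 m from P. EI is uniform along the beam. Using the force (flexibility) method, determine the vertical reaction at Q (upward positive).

Release the roller at Q. Primary structure: cantilever fixed at P.
Deflection at Q on the released cantilever, summing each load's contribution:
  point load 82.5 at a = 8.28: Pa²(3L − a)/(6EI) = 18213/EI
  clockwise couple 99 at a = 1.15: M₀a(2L − a)/(2EI) = 982/EI
  δ_0 = 19194/EI
Flexibility coefficient — unit upward force at Q: δ_{QQ} = L³/(3EI) = 259.6/EI.
Compatibility at Q: δ_0 − R_Q·δ_{QQ} = 0, so R_Q = 19194/259.6 = 73.95 kN.

R_Q = 73.95 kN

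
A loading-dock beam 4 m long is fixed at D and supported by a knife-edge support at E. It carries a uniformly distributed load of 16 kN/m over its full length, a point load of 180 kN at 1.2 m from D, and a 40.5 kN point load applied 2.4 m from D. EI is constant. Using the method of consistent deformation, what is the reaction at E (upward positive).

Release the roller at E. Primary structure: cantilever fixed at D.
Downward deflection at the released point E due to the loads:
  UDL 16: wL⁴/(8EI) = 512/EI
  point load 180 at a = 1.2: Pa²(3L − a)/(6EI) = 466.6/EI
  point load 40.5 at a = 2.4: Pa²(3L − a)/(6EI) = 373.2/EI
  δ_0 = 1352/EI
Flexibility coefficient — unit upward force at E: δ_{EE} = L³/(3EI) = 21.33/EI.
The prop prevents deflection at E: R_E = δ_0/δ_{EE} = 1352/21.33 = 63.37 kN.

R_E = 63.37 kN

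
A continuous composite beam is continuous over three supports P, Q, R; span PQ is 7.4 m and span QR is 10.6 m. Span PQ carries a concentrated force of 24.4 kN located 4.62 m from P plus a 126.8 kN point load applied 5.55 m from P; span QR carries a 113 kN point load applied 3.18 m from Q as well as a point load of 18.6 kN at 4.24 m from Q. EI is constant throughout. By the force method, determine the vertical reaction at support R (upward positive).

R_R = 20.05 kN

Insert a hinge at Q; M_Q is the redundant, and each span becomes simply supported.
Discontinuity in slope at Q on the released structure — sum the simple-span end rotations:
  span PQ: point load 24.4 at a = 4.62: Pab(L + a)/(6LEI) = 84.84/EI
  span PQ: point load 126.8 at a = 5.55: Pab(L + a)/(6LEI) = 379.7/EI
  span QR: point load 113 at a = 3.18: Pab(L + b)/(6LEI) = 755.5/EI
  span QR: point load 18.6 at a = 4.24: Pab(L + b)/(6LEI) = 133.8/EI
  relative rotation θ_0 = (464.6 + 889.2)/EI = 1354/EI
A unit hogging moment at Q produces rotation L₁/(3EI) + L₂/(3EI) = 6/EI.
Compatibility: M_Q·(L₁+L₂)/(3EI) = θ_0, giving M_Q = 225.6 kN·m (hogging).
Span QR, ΣM about R: R_Q^{QR}·10.6 = 956.8 + 225.6, so R_Q^{QR} = 111.5 kN and R_R = 131.6 − 111.5 = 20.05 kN.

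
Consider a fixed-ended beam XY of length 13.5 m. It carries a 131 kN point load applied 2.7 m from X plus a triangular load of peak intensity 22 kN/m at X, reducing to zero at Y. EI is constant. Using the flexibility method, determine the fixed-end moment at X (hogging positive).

Take the two fixed-end moments M_X, M_Y as redundants; the released structure is the simple span XY.
Simple-span end rotations at X and Y under the given loads:
  at X: point load 131 at a = 2.7: Pab(L + b)/(6LEI) = 1146/EI
  at Y: point load 131 at a = 2.7: Pab(L + a)/(6LEI) = 764/EI
  at X: triangular load, peak 22: w₀L³/(45EI) = 1203/EI
  at Y: triangular load, peak 22: 7w₀L³/(360EI) = 1052/EI
  θ_X0 = 2349/EI,  θ_Y0 = 1816/EI
Flexibility coefficients: a unit moment at one end gives L/(3EI) there and L/(6EI) at the far end, so f₁₁ = f₂₂ = 4.5/EI and f₁₂ = f₂₁ = 2.25/EI.
Compatibility — zero rotation at each built-in end:
  4.5 M_X + 2.25 M_Y = 2349
  2.25 M_X + 4.5 M_Y = 1816
Solving the pair gives M_X = 426.8 kN·m and M_Y = 190.2 kN·m (hogging).

M_X = 426.8 kN·m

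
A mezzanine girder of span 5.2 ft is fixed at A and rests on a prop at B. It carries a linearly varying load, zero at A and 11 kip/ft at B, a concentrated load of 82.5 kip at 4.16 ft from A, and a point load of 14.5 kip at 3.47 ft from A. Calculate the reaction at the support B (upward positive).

R_B = 81.34 kip

Take the reaction at B as the redundant and release it; the primary structure is a cantilever fixed at A.
Primary-structure tip deflection at B by superposition:
  triangular load, peak 11 at the free end: 11w₀L⁴/(120EI) = 737.3/EI
  point load 82.5 at a = 4.16: Pa²(3L − a)/(6EI) = 2722/EI
  point load 14.5 at a = 3.47: Pa²(3L − a)/(6EI) = 353/EI
  δ_0 = 3812/EI
Tip deflection under a unit load at B: L³/(3EI) = 46.87/EI.
The prop prevents deflection at B: R_B = δ_0/δ_{BB} = 3812/46.87 = 81.34 kip.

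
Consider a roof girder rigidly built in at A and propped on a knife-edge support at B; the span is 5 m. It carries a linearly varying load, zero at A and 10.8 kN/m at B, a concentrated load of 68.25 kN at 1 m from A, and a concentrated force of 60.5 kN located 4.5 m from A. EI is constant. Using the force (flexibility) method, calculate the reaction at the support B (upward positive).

R_B = 70.13 kN

Take the reaction at B as the redundant and release it; the primary structure is a cantilever fixed at A.
Primary-structure tip deflection at B by superposition:
  triangular load, peak 10.8 at the free end: 11w₀L⁴/(120EI) = 618.8/EI
  point load 68.25 at a = 1: Pa²(3L − a)/(6EI) = 159.2/EI
  point load 60.5 at a = 4.5: Pa²(3L − a)/(6EI) = 2144/EI
  δ_0 = 2922/EI
Flexibility coefficient — unit upward force at B: δ_{BB} = L³/(3EI) = 41.67/EI.
Compatibility at B: δ_0 − R_B·δ_{BB} = 0, so R_B = 2922/41.67 = 70.13 kN.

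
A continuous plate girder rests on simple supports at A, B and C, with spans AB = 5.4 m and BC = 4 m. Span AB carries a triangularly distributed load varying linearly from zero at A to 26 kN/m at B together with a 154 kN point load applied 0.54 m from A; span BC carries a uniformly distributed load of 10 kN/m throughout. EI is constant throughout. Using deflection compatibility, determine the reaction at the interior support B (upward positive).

Take M_B as the redundant. Released structure: two simple spans AB and BC with a hinge at B.
End slopes at the hinge B, treating each span as simply supported:
  span AB: triangular load, peak 26: w₀L³/(45EI) = 90.98/EI
  span AB: point load 154 at a = 0.54: Pab(L + a)/(6LEI) = 74.1/EI
  span BC: UDL 10: wL³/(24EI) = 26.67/EI
  relative rotation θ_0 = (165.1 + 26.67)/EI = 191.7/EI
A unit hogging moment at B produces rotation L₁/(3EI) + L₂/(3EI) = 3.133/EI.
Slope continuity at B: θ_0 = M_B·3.133/EI, so M_B = 191.7/3.133 = 61.19 kN·m (hogging).
Span AB, ΣM about A with M_B applied at B: R_B^{AB}·5.4 = 335.9 + 61.19, so R_B^{AB} = 73.53 kN and R_A = 224.2 − 73.53 = 150.7 kN.
Span BC, ΣM about C: R_B^{BC}·4 = 80 + 61.19, so R_B^{BC} = 35.3 kN and R_C = 40 − 35.3 = 4.701 kN.
R_B = 73.53 + 35.3 = 108.8 kN.

R_B = 108.8 kN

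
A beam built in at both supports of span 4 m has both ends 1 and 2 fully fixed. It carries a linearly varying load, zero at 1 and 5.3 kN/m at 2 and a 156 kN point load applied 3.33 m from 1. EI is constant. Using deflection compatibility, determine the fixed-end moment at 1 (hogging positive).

M_1 = 17.4 kN·m

Take the two fixed-end moments M_1, M_2 as redundants; the released structure is the simple span 12.
End rotations of the released simple span under the applied load (×1/EI):
  at 1: triangular load, peak 5.3: 7w₀L³/(360EI) = 6.596/EI
  at 2: triangular load, peak 5.3: w₀L³/(45EI) = 7.538/EI
  at 1: point load 156 at a = 3.33: Pab(L + b)/(6LEI) = 67.73/EI
  at 2: point load 156 at a = 3.33: Pab(L + a)/(6LEI) = 106.3/EI
  θ_10 = 74.32/EI,  θ_20 = 113.8/EI
Flexibility coefficients: a unit moment at one end gives L/(3EI) there and L/(6EI) at the far end, so f₁₁ = f₂₂ = 1.333/EI and f₁₂ = f₂₁ = 0.6667/EI.
Compatibility — zero rotation at each built-in end:
  1.333 M_1 + 0.6667 M_2 = 74.32
  0.6667 M_1 + 1.333 M_2 = 113.8
Solving the pair gives M_1 = 17.4 kN·m and M_2 = 76.68 kN·m (hogging).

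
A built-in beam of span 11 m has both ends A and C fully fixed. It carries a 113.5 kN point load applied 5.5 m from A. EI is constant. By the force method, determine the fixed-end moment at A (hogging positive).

M_A = 156.1 kN·m

Take the two fixed-end moments M_A, M_C as redundants; the released structure is the simple span AC.
End rotations of the released simple span under the applied load (×1/EI):
  at A: point load 113.5 at a = 5.5: Pab(L + b)/(6LEI) = 858.3/EI
  at C: point load 113.5 at a = 5.5: Pab(L + a)/(6LEI) = 858.3/EI
  θ_A0 = 858.3/EI,  θ_C0 = 858.3/EI
Flexibility coefficients: a unit moment at one end gives L/(3EI) there and L/(6EI) at the far end, so f₁₁ = f₂₂ = 3.667/EI and f₁₂ = f₂₁ = 1.833/EI.
Compatibility — zero rotation at each built-in end:
  3.667 M_A + 1.833 M_C = 858.3
  1.833 M_A + 3.667 M_C = 858.3
Solving the pair gives M_A = 156.1 kN·m and M_C = 156.1 kN·m (hogging).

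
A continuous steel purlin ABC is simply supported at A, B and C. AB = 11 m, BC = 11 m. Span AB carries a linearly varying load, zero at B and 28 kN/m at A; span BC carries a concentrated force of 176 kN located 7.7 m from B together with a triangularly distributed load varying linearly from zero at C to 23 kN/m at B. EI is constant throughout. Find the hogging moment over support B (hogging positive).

Insert a hinge at B; M_B is the redundant, and each span becomes simply supported.
End slopes at the hinge B, treating each span as simply supported:
  span AB: triangular load, peak 28: 7w₀L³/(360EI) = 724.7/EI
  span BC: point load 176 at a = 7.7: Pab(L + b)/(6LEI) = 969/EI
  span BC: triangular load, peak 23: w₀L³/(45EI) = 680.3/EI
  relative rotation θ_0 = (724.7 + 1649)/EI = 2374/EI
A unit hogging moment at B produces rotation L₁/(3EI) + L₂/(3EI) = 7.333/EI.
Slope continuity at B: θ_0 = M_B·7.333/EI, so M_B = 2374/7.333 = 323.7 kN·m (hogging).

M_B = 323.7 kN·m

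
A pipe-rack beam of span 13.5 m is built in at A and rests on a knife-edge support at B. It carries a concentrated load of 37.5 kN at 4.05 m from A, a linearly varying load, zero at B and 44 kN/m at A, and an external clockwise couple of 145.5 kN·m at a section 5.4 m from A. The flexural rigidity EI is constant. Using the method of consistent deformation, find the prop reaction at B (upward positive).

Choose R_B as the redundant. The primary structure is the cantilever fixed at A.
Free-end deflection of the primary structure under the applied loading (downward +):
  point load 37.5 at a = 4.05: Pa²(3L − a)/(6EI) = 3737/EI
  triangular load, peak 44 at the fixed end: w₀L⁴/(30EI) = 48715/EI
  clockwise couple 145.5 at a = 5.4: M₀a(2L − a)/(2EI) = 8486/EI
  δ_0 = 60938/EI
Tip deflection under a unit load at B: L³/(3EI) = 820.1/EI.
Compatibility at B: δ_0 − R_B·δ_{BB} = 0, so R_B = 60938/820.1 = 74.3 kN.

R_B = 74.3 kN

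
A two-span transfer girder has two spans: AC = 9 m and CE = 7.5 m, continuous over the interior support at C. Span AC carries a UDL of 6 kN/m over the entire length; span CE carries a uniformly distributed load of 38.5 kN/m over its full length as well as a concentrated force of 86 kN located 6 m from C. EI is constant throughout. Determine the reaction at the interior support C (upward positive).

Release continuity at C by inserting a hinge; the redundant is the internal moment M_C. The primary structure is two simply-supported spans AC and CE.
Rotations at C on the released spans (each span's end-slope, ×1/EI):
  span AC: UDL 6: wL³/(24EI) = 182.2/EI
  span CE: UDL 38.5: wL³/(24EI) = 676.8/EI
  span CE: point load 86 at a = 6: Pab(L + b)/(6LEI) = 154.8/EI
  relative rotation θ_0 = (182.2 + 831.6)/EI = 1014/EI
A unit hogging moment at C produces rotation L₁/(3EI) + L₂/(3EI) = 5.5/EI.
Slope continuity at C: θ_0 = M_C·5.5/EI, so M_C = 1014/5.5 = 184.3 kN·m (hogging).
Span AC, ΣM about A with M_C applied at C: R_C^{AC}·9 = 243 + 184.3, so R_C^{AC} = 47.48 kN and R_A = 54 − 47.48 = 6.519 kN.
Span CE, ΣM about E: R_C^{CE}·7.5 = 1212 + 184.3, so R_C^{CE} = 186.2 kN and R_E = 374.8 − 186.2 = 188.6 kN.
R_C = 47.48 + 186.2 = 233.6 kN.

R_C = 233.6 kN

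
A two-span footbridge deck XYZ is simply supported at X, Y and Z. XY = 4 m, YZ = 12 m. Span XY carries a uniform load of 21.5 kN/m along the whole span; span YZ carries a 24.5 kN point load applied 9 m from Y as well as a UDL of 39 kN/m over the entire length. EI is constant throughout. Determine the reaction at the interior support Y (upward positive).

Take M_Y as the redundant. Released structure: two simple spans XY and YZ with a hinge at Y.
End slopes at the hinge Y, treating each span as simply supported:
  span XY: UDL 21.5: wL³/(24EI) = 57.33/EI
  span YZ: point load 24.5 at a = 9: Pab(L + b)/(6LEI) = 137.8/EI
  span YZ: UDL 39: wL³/(24EI) = 2808/EI
  relative rotation θ_0 = (57.33 + 2946)/EI = 3003/EI
A unit hogging moment at Y produces rotation L₁/(3EI) + L₂/(3EI) = 5.333/EI.
Slope continuity at Y: θ_0 = M_Y·5.333/EI, so M_Y = 3003/5.333 = 563.1 kN·m (hogging).
Span XY, ΣM about X with M_Y applied at Y: R_Y^{XY}·4 = 172 + 563.1, so R_Y^{XY} = 183.8 kN and R_X = 86 − 183.8 = -97.77 kN.
Span YZ, ΣM about Z: R_Y^{YZ}·12 = 2882 + 563.1, so R_Y^{YZ} = 287 kN and R_Z = 492.5 − 287 = 205.5 kN.
R_Y = 183.8 + 287 = 470.8 kN.

R_Y = 470.8 kN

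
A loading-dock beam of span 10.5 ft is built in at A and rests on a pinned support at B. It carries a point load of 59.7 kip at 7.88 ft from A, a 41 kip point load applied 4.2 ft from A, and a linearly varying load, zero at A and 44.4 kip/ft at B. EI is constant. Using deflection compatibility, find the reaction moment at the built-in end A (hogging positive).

M_A = 441.5 kip·ft

Remove the prop at B; the released (primary) structure is a cantilever built in at A.
Primary-structure tip deflection at B by superposition:
  point load 59.7 at a = 7.88: Pa²(3L − a)/(6EI) = 14593/EI
  point load 41 at a = 4.2: Pa²(3L − a)/(6EI) = 3291/EI
  triangular load, peak 44.4 at the free end: 11w₀L⁴/(120EI) = 49471/EI
  δ_0 = 67355/EI
Flexibility coefficient — unit upward force at B: δ_{BB} = L³/(3EI) = 385.9/EI.
Compatibility at B: δ_0 − R_B·δ_{BB} = 0, so R_B = 67355/385.9 = 174.6 kip.
Moment equilibrium about A: M_A = Σ(load moments about A) − R_B·L = 2274 − 174.6×10.5 = 441.5 kip·ft.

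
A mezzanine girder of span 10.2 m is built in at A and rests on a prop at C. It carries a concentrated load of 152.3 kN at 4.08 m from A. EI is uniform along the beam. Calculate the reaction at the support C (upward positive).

R_C = 31.68 kN

Take the reaction at C as the redundant and release it; the primary structure is a cantilever fixed at A.
Primary-structure tip deflection at C by superposition:
  point load 152.3 at a = 4.08: Pa²(3L − a)/(6EI) = 11206/EI
Tip deflection under a unit load at C: L³/(3EI) = 353.7/EI.
The prop prevents deflection at C: R_C = δ_0/δ_{CC} = 11206/353.7 = 31.68 kN.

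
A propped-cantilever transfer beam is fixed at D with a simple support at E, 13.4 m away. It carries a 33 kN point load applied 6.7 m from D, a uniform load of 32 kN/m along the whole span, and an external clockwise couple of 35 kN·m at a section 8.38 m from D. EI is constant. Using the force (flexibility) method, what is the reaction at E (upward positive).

Release the roller at E. Primary structure: cantilever fixed at D.
Free-end deflection of the primary structure under the applied loading (downward +):
  point load 33 at a = 6.7: Pa²(3L − a)/(6EI) = 8271/EI
  UDL 32: wL⁴/(8EI) = 128967/EI
  clockwise couple 35 at a = 8.38: M₀a(2L − a)/(2EI) = 2701/EI
  δ_0 = 139939/EI
Tip deflection under a unit load at E: L³/(3EI) = 802/EI.
Compatibility at E: δ_0 − R_E·δ_{EE} = 0, so R_E = 139939/802 = 174.5 kN.

R_E = 174.5 kN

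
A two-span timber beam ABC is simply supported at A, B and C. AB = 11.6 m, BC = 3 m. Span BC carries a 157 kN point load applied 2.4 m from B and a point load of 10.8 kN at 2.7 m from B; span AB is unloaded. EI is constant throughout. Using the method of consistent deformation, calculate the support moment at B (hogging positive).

M_B = 9.621 kN·m

Take M_B as the redundant. Released structure: two simple spans AB and BC with a hinge at B.
End slopes at the hinge B, treating each span as simply supported:
  span BC: point load 157 at a = 2.4: Pab(L + b)/(6LEI) = 45.22/EI
  span BC: point load 10.8 at a = 2.7: Pab(L + b)/(6LEI) = 1.604/EI
  relative rotation θ_0 = (0 + 46.82)/EI = 46.82/EI
A unit hogging moment at B produces rotation L₁/(3EI) + L₂/(3EI) = 4.867/EI.
Compatibility: M_B·(L₁+L₂)/(3EI) = θ_0, giving M_B = 9.621 kN·m (hogging).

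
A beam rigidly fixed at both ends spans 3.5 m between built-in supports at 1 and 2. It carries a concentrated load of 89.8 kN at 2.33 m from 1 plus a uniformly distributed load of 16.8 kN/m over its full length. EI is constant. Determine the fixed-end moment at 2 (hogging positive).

M_2 = 63.71 kN·m

Release both end moments; the primary structure is a simply-supported span 12 with redundants M_1 and M_2.
End rotations of the released simple span under the applied load (×1/EI):
  at 1: point load 89.8 at a = 2.33: Pab(L + b)/(6LEI) = 54.44/EI
  at 2: point load 89.8 at a = 2.33: Pab(L + a)/(6LEI) = 67.96/EI
  at 1: UDL 16.8: wL³/(24EI) = 30.01/EI
  at 2: UDL 16.8: wL³/(24EI) = 30.01/EI
  θ_10 = 84.45/EI,  θ_20 = 97.97/EI
Flexibility coefficients: a unit moment at one end gives L/(3EI) there and L/(6EI) at the far end, so f₁₁ = f₂₂ = 1.167/EI and f₁₂ = f₂₁ = 0.5833/EI.
Compatibility — zero rotation at each built-in end:
  1.167 M_1 + 0.5833 M_2 = 84.45
  0.5833 M_1 + 1.167 M_2 = 97.97
Solving the pair gives M_1 = 40.53 kN·m and M_2 = 63.71 kN·m (hogging).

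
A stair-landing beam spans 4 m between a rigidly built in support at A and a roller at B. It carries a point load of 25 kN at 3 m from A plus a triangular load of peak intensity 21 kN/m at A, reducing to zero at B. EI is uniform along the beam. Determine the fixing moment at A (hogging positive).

M_A = 34.12 kN·m

Choose R_B as the redundant. The primary structure is the cantilever fixed at A.
Primary-structure tip deflection at B by superposition:
  point load 25 at a = 3: Pa²(3L − a)/(6EI) = 337.5/EI
  triangular load, peak 21 at the fixed end: w₀L⁴/(30EI) = 179.2/EI
  δ_0 = 516.7/EI
Flexibility coefficient — unit upward force at B: δ_{BB} = L³/(3EI) = 21.33/EI.
The prop prevents deflection at B: R_B = δ_0/δ_{BB} = 516.7/21.33 = 24.22 kN.
Moment equilibrium about A: M_A = Σ(load moments about A) − R_B·L = 131 − 24.22×4 = 34.12 kN·m.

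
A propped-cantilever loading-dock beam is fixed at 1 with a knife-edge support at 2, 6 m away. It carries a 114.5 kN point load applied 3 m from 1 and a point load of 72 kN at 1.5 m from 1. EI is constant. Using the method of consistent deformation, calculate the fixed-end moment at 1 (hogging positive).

M_1 = 199.7 kN·m

Take the reaction at 2 as the redundant and release it; the primary structure is a cantilever fixed at 1.
Deflection at 2 on the released cantilever, summing each load's contribution:
  point load 114.5 at a = 3: Pa²(3L − a)/(6EI) = 2576/EI
  point load 72 at a = 1.5: Pa²(3L − a)/(6EI) = 445.5/EI
  δ_0 = 3022/EI
Flexibility coefficient — unit upward force at 2: δ_{22} = L³/(3EI) = 72/EI.
Compatibility at 2: δ_0 − R_2·δ_{22} = 0, so R_2 = 3022/72 = 41.97 kN.
Moment equilibrium about 1: M_1 = Σ(load moments about 1) − R_2·L = 451.5 − 41.97×6 = 199.7 kN·m.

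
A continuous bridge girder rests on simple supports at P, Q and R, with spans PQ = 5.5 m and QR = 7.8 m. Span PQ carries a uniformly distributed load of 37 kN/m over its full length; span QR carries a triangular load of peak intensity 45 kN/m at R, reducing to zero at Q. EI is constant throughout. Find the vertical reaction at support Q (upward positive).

Take M_Q as the redundant. Released structure: two simple spans PQ and QR with a hinge at Q.
End slopes at the hinge Q, treating each span as simply supported:
  span PQ: UDL 37: wL³/(24EI) = 256.5/EI
  span QR: triangular load, peak 45: 7w₀L³/(360EI) = 415.2/EI
  relative rotation θ_0 = (256.5 + 415.2)/EI = 671.7/EI
A unit hogging moment at Q produces rotation L₁/(3EI) + L₂/(3EI) = 4.433/EI.
Slope continuity at Q: θ_0 = M_Q·4.433/EI, so M_Q = 671.7/4.433 = 151.5 kN·m (hogging).
Span PQ, ΣM about P with M_Q applied at Q: R_Q^{PQ}·5.5 = 559.6 + 151.5, so R_Q^{PQ} = 129.3 kN and R_P = 203.5 − 129.3 = 74.2 kN.
Span QR, ΣM about R: R_Q^{QR}·7.8 = 456.3 + 151.5, so R_Q^{QR} = 77.93 kN and R_R = 175.5 − 77.93 = 97.57 kN.
R_Q = 129.3 + 77.93 = 207.2 kN.

R_Q = 207.2 kN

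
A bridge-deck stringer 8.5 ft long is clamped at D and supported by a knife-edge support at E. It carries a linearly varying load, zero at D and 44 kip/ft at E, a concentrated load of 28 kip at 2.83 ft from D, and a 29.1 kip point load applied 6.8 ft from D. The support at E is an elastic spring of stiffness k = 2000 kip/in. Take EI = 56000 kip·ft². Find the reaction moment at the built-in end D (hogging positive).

Take the reaction at E as the redundant and release it; the primary structure is a cantilever fixed at D.
Deflection at E on the released cantilever, summing each load's contribution:
  triangular load, peak 44 at the free end: 11w₀L⁴/(120EI) = 21054/EI
  point load 28 at a = 2.83: Pa²(3L − a)/(6EI) = 847.3/EI
  point load 29.1 at a = 6.8: Pa²(3L − a)/(6EI) = 4194/EI
  δ_0 = 26095/EI
Flexibility coefficient — unit upward force at E: δ_{EE} = L³/(3EI) = 204.7/EI.
With EI = 56000 kip·ft²: δ_0 = 0.46599 ft and δ_{EE} = 0.003656 ft/kip.
Compatibility — the spring shortens by R_E/k under the reaction it provides: δ_0 − R_E·δ_{EE} = R_E/k. With 1/k = 1/(2000×12) ft/kip = 0.000042 ft/kip, R_E = δ_0 / (δ_{EE} + 1/k) = 0.46599 / (0.003656 + 0.000042) = 126 kip.
Moment equilibrium about D: M_D = Σ(load moments about D) − R_E·L = 1337 − 126×8.5 = 265.5 kip·ft.

M_D = 265.5 kip·ft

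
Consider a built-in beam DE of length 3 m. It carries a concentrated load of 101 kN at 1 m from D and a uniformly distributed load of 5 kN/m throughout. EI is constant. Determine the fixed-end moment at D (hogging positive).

M_D = 48.64 kN·m

Take the two fixed-end moments M_D, M_E as redundants; the released structure is the simple span DE.
End rotations of the released simple span under the applied load (×1/EI):
  at D: point load 101 at a = 1: Pab(L + b)/(6LEI) = 56.11/EI
  at E: point load 101 at a = 1: Pab(L + a)/(6LEI) = 44.89/EI
  at D: UDL 5: wL³/(24EI) = 5.625/EI
  at E: UDL 5: wL³/(24EI) = 5.625/EI
  θ_D0 = 61.74/EI,  θ_E0 = 50.51/EI
Flexibility coefficients: a unit moment at one end gives L/(3EI) there and L/(6EI) at the far end, so f₁₁ = f₂₂ = 1/EI and f₁₂ = f₂₁ = 0.5/EI.
Compatibility — zero rotation at each built-in end:
  1 M_D + 0.5 M_E = 61.74
  0.5 M_D + 1 M_E = 50.51
Solving the pair gives M_D = 48.64 kN·m and M_E = 26.19 kN·m (hogging).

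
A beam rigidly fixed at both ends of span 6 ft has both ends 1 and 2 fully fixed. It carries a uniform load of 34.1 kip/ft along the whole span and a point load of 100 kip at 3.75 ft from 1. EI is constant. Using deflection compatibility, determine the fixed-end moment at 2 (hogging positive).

M_2 = 190.2 kip·ft

Take the two fixed-end moments M_1, M_2 as redundants; the released structure is the simple span 12.
Simple-span end rotations at 1 and 2 under the given loads:
  at 1: UDL 34.1: wL³/(24EI) = 306.9/EI
  at 2: UDL 34.1: wL³/(24EI) = 306.9/EI
  at 1: point load 100 at a = 3.75: Pab(L + b)/(6LEI) = 193.4/EI
  at 2: point load 100 at a = 3.75: Pab(L + a)/(6LEI) = 228.5/EI
  θ_10 = 500.3/EI,  θ_20 = 535.4/EI
Flexibility coefficients: a unit moment at one end gives L/(3EI) there and L/(6EI) at the far end, so f₁₁ = f₂₂ = 2/EI and f₁₂ = f₂₁ = 1/EI.
Compatibility — zero rotation at each built-in end:
  2 M_1 + 1 M_2 = 500.3
  1 M_1 + 2 M_2 = 535.4
Solving the pair gives M_1 = 155 kip·ft and M_2 = 190.2 kip·ft (hogging).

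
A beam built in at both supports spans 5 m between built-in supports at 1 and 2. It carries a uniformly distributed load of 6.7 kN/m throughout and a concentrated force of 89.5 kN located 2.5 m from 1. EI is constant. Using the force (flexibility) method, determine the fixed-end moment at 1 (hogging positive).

Release both end moments; the primary structure is a simply-supported span 12 with redundants M_1 and M_2.
On the primary (simply-supported) span, the end slopes from the loading are:
  at 1: UDL 6.7: wL³/(24EI) = 34.9/EI
  at 2: UDL 6.7: wL³/(24EI) = 34.9/EI
  at 1: point load 89.5 at a = 2.5: Pab(L + b)/(6LEI) = 139.8/EI
  at 2: point load 89.5 at a = 2.5: Pab(L + a)/(6LEI) = 139.8/EI
  θ_10 = 174.7/EI,  θ_20 = 174.7/EI
Flexibility coefficients: a unit moment at one end gives L/(3EI) there and L/(6EI) at the far end, so f₁₁ = f₂₂ = 1.667/EI and f₁₂ = f₂₁ = 0.8333/EI.
Compatibility — zero rotation at each built-in end:
  1.667 M_1 + 0.8333 M_2 = 174.7
  0.8333 M_1 + 1.667 M_2 = 174.7
Solving the pair gives M_1 = 69.9 kN·m and M_2 = 69.9 kN·m (hogging).

M_1 = 69.9 kN·m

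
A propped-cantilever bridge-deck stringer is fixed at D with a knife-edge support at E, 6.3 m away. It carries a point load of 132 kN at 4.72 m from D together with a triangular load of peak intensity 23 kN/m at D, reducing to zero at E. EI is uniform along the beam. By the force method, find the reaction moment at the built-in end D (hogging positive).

Remove the prop at E; the released (primary) structure is a cantilever built in at D.
Deflection at E on the released cantilever, summing each load's contribution:
  point load 132 at a = 4.72: Pa²(3L − a)/(6EI) = 6950/EI
  triangular load, peak 23 at the fixed end: w₀L⁴/(30EI) = 1208/EI
  δ_0 = 8158/EI
Flexibility coefficient — unit upward force at E: δ_{EE} = L³/(3EI) = 83.35/EI.
Compatibility at E: δ_0 − R_E·δ_{EE} = 0, so R_E = 8158/83.35 = 97.87 kN.
Moment equilibrium about D: M_D = Σ(load moments about D) − R_E·L = 775.2 − 97.87×6.3 = 158.6 kN·m.

M_D = 158.6 kN·m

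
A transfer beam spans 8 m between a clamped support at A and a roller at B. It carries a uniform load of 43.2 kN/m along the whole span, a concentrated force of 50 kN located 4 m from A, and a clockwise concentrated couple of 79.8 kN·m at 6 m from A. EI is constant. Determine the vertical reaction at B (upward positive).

Release the roller at B. Primary structure: cantilever fixed at A.
Primary-structure tip deflection at B by superposition:
  UDL 43.2: wL⁴/(8EI) = 22118/EI
  point load 50 at a = 4: Pa²(3L − a)/(6EI) = 2667/EI
  clockwise couple 79.8 at a = 6: M₀a(2L − a)/(2EI) = 2394/EI
  δ_0 = 27179/EI
Flexibility coefficient — unit upward force at B: δ_{BB} = L³/(3EI) = 170.7/EI.
Compatibility at B: δ_0 − R_B·δ_{BB} = 0, so R_B = 27179/170.7 = 159.3 kN.

R_B = 159.3 kN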